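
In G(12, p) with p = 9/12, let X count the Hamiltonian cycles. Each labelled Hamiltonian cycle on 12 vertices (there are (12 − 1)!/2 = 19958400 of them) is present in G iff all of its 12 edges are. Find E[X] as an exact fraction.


K_12 has (12 − 1)!/2 = 19958400 labelled Hamiltonian cycles.
For each such Hamiltonian cycle H, let X_H = 1 if all 12 edges of H are present in G. Then P[X_H = 1] = p^{12} = (3/4)^{12} = 531441/16777216.
Summing the indicators: E[X] = Σ_H E[X_H] = 19958400 · p^{12} = 19958400 · 531441/16777216 = 82864937925/131072.
Numerically: E[X] ≈ 6.3221e+05.

E[X] = 19958400 · (3/4)^{12} = 82864937925/131072 ≈ 6.3221e+05.


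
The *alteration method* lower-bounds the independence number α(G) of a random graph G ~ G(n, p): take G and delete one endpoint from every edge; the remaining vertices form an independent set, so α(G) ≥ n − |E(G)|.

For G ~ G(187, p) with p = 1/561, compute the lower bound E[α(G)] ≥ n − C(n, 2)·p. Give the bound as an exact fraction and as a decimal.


E[|E(G)|] = C(187, 2)·p = 17391 · (1/561) = 31.
E[α(G)] ≥ n − E[|E(G)|] = 187 − 31 = 156.
Numerically: ≈ 156.000000.
(This is only a lower bound; the true E[α(G)] may be larger.)

E[α(G)] ≥ 156 ≈ 156.000000.


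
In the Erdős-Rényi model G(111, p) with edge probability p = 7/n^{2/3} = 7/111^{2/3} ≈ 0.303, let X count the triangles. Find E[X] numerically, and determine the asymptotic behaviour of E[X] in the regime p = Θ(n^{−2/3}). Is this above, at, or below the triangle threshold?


Number of potential triangles: C(111, 3) = 221815.
Each occurs with probability p³ ≈ (0.303)³ ≈ 2.78386e-02.
By linearity: E[X] = C(111, 3)·p³ ≈ 221815 · 2.78386e-02 ≈ 6175.030.
Since α = 2/3 < 1, p = c/n^{2/3} ≫ 1/n is above the triangle threshold p ~ 1/n. Asymptotically E[X] ~ (c³/6)·n^{3(1−α)} = (7³/6)·n^{1} → ∞; triangles are abundant w.h.p.

E[X] ≈ 6175.030; in regime p = Θ(1/n^{2/3}) E[X] diverges (above the triangle threshold p ~ 1/n).


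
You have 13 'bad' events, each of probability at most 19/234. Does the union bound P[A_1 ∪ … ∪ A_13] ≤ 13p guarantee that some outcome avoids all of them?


Union bound: P[∪_{i=1}^{13} A_i] ≤ Σ_i P[A_i] ≤ 13·p = 13·(19/234) = 19/18.
Numerically: 19/18 ≈ 1.0556.
Is 19/18 < 1? NO.
Since the bound 19/18 is ≥ 1, the union bound is uninformative here; it does NOT by itself certify existence.

13·p = 19/18 ≈ 1.0556; existence NOT certified by the union bound.


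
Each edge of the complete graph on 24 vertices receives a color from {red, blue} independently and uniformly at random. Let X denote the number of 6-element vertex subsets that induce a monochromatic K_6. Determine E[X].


Let X = Σ_S X_S over the C(24, 6) = 134596 subsets S of size 6, where X_S = 1 if the K_6 on S is monochromatic.
For a fixed S, the K_6 on S has C(6, 2) = 15 edges. P[all 15 edges red] = (1/2)^15, and likewise for blue, so P[monochromatic] = 2·(1/2)^15 = 2^{1 − 15} = 1/16384.
Summing: E[X] = C(24, 6) · 2^{1 − 15} = 134596 · 1/16384 = 33649/4096.
Numerically: E[X] ≈ 8.215088.

E[X] = C(24,6)·2^(1−C(6,2)) = 33649/4096 ≈ 8.215088.


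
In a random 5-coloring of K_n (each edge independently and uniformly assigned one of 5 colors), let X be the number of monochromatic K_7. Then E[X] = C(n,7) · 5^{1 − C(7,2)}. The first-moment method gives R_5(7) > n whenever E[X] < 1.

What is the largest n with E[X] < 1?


We need C(n, 7) · 5^{1 − 21} < 1, i.e. C(n, 7) < 5^{21 − 1} = 95367431640625.
Check values of n near the boundary:
  n = 337: C(337, 7) = 91989916924632; 91989916924632 < 95367431640625? YES
  n = 338: C(338, 7) = 93935323022736; 93935323022736 < 95367431640625? YES
  n = 339: C(339, 7) = 95915887062372; 95915887062372 < 95367431640625? NO
The largest n with C(n, 7) < 95367431640625 is n = 338 (where E[X] = 93935323022736/95367431640625 ≈ 0.985). Hence R_5(7) > 338, i.e. R_5(7) ≥ 339.

Largest n = 338; hence R_5(7) > 338.


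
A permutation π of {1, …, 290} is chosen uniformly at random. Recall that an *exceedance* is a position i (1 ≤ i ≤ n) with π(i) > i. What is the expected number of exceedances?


Write X = Σ_{i=1}^{290} X_i, where X_i = 1_{π(i) > i}.
For each fixed i, π(i) is uniform over {1, …, 290} (marginal of a uniform permutation), so P[π(i) > i] = (n − i)/n. Summing: Σ_{i=1}^{290} (n − i)/n = (0 + 1 + … + 289)/290 = 290(290 − 1)/(2·290) = (290 − 1)/2.
Hence E[X] = Σ_{i=1}^{290} (290 − i)/290 = 289/2 ≈ 144.50000.

E[X] = 289/2 = 144.50000.


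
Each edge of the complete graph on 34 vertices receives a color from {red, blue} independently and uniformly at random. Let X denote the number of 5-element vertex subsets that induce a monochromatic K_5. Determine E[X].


Let X = Σ_S X_S over the C(34, 5) = 278256 subsets S of size 5, where X_S = 1 if the K_5 on S is monochromatic.
For a fixed S, the K_5 on S has C(5, 2) = 10 edges. P[all 10 edges red] = (1/2)^10, and likewise for blue, so P[monochromatic] = 2·(1/2)^10 = 2^{1 − 10} = 1/512.
By linearity: E[X] = C(34, 5) · 2^{1 − 10} = 278256 · 1/512 = 17391/32.
Numerically: E[X] ≈ 543.468750.

E[X] = C(34,5)·2^(1−C(5,2)) = 17391/32 ≈ 543.468750.


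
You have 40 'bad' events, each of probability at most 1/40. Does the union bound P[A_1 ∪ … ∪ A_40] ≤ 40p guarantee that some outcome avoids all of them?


Union bound: P[∪_{i=1}^{40} A_i] ≤ Σ_i P[A_i] ≤ 40·p = 40·(1/40) = 1.
Numerically: 1 ≈ 1.000.
Is 1 < 1? NO.
Since the bound 1 is ≥ 1, the union bound is uninformative here; it does NOT by itself certify existence.

40·p = 1 ≈ 1.000; existence NOT certified by the union bound.


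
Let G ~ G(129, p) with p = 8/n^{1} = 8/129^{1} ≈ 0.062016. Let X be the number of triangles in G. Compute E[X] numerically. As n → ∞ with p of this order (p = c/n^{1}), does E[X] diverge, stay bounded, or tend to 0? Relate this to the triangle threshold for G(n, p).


Number of potential triangles: C(129, 3) = 349504.
Each occurs with probability p³ ≈ (0.062016)³ ≈ 2.3850684e-04.
By linearity: E[X] = C(129, 3)·p³ ≈ 349504 · 2.3850684e-04 ≈ 83.35909.
Here α = 1, so p = 8/n is exactly at the triangle threshold p ~ 1/n. Asymptotically E[X] → c³/6 = 8³/6 = 256/3 ≈ 85.33333, a bounded constant. In this regime the triangle count is asymptotically Poisson(c³/6).

E[X] ≈ 83.35909; in regime p = Θ(1/n^{1}) E[X] stays bounded (at the triangle threshold p ~ 1/n).


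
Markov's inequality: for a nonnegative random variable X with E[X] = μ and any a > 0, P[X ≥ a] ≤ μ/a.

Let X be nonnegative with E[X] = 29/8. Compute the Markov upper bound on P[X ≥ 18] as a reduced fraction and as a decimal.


μ = E[X] = 29/8, a = 18.
Markov: P[X ≥ 18] ≤ μ/a = (29/8)/18 = 29/144.
Numerically: ≈ 0.20139.
(Since a = 18 > μ = 3.62500, the bound 29/144 is < 1 and informative.)

P[X ≥ 18] ≤ 29/144 ≈ 0.20139.


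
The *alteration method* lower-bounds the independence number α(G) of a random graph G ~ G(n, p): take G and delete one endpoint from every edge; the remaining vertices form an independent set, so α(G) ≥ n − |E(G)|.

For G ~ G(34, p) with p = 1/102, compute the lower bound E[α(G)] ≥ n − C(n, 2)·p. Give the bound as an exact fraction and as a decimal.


E[|E(G)|] = C(34, 2)·p = 561 · (1/102) = 11/2.
E[α(G)] ≥ n − E[|E(G)|] = 34 − 11/2 = 57/2.
Numerically: ≈ 28.500000.
(This is only a lower bound; the true E[α(G)] may be larger.)

E[α(G)] ≥ 57/2 ≈ 28.500000.


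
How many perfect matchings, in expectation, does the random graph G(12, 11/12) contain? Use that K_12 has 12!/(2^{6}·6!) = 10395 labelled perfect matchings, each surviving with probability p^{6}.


K_12 has 12!/(2^{6}·6!) = 10395 labelled perfect matchings.
For each such perfect matching H, let X_H = 1 if all 6 edges of H are present in G. Then P[X_H = 1] = p^{6} = (11/12)^{6} = 1771561/2985984.
Summing the indicators: E[X] = Σ_H E[X_H] = 10395 · p^{6} = 10395 · 1771561/2985984 = 682050985/110592.
Numerically: E[X] ≈ 6167.3.

E[X] = 10395 · (11/12)^{6} = 682050985/110592 ≈ 6167.3.


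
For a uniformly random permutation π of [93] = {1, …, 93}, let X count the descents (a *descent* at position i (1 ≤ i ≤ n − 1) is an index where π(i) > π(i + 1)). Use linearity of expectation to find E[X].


Write X = Σ X_I over i = 1, …, 92, with X_I the indicator of one descent.
There are 92 indicators.
For each fixed i, the pair (π(i), π(i+1)) is a uniformly random ordered pair of distinct values from {1, …, 93}; by symmetry P[π(i) > π(i+1)] = 1/2.
By linearity: E[X] = 92 · (1/2) = (93 − 1) · (1/2) = 46 ≈ 46.00000.

E[X] = 46 = 46.00000.


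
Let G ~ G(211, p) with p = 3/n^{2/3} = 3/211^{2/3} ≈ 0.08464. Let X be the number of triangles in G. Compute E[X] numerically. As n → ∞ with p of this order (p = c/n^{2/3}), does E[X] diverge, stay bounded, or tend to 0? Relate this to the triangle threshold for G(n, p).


Number of potential triangles: C(211, 3) = 1543465.
Each occurs with probability p³ ≈ (0.08464)³ ≈ 6.064554e-04.
By linearity: E[X] = C(211, 3)·p³ ≈ 1543465 · 6.064554e-04 ≈ 936.0427.
Since α = 2/3 < 1, p = c/n^{2/3} ≫ 1/n is above the triangle threshold p ~ 1/n. Asymptotically E[X] ~ (c³/6)·n^{3(1−α)} = (3³/6)·n^{1} → ∞; triangles are abundant w.h.p.

E[X] ≈ 936.0427; in regime p = Θ(1/n^{2/3}) E[X] diverges (above the triangle threshold p ~ 1/n).


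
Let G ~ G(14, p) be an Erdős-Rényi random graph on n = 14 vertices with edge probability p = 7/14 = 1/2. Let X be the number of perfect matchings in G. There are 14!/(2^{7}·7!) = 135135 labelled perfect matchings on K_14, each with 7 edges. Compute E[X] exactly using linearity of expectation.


K_14 has 14!/(2^{7}·7!) = 135135 labelled perfect matchings.
For each such perfect matching H, let X_H = 1 if all 7 edges of H are present in G. Then P[X_H = 1] = p^{7} = (1/2)^{7} = 1/128.
By linearity of expectation: E[X] = Σ_H E[X_H] = 135135 · p^{7} = 135135 · 1/128 = 135135/128.
Numerically: E[X] ≈ 1055.7.

E[X] = 135135 · (1/2)^{7} = 135135/128 ≈ 1055.7.


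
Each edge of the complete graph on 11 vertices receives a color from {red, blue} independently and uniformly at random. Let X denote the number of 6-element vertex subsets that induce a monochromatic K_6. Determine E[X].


Let X = Σ_S X_S over the C(11, 6) = 462 subsets S of size 6, where X_S = 1 if the K_6 on S is monochromatic.
For a fixed S, the K_6 on S has C(6, 2) = 15 edges. P[all 15 edges red] = (1/2)^15, and likewise for blue, so P[monochromatic] = 2·(1/2)^15 = 2^{1 − 15} = 1/16384.
By linearity: E[X] = C(11, 6) · 2^{1 − 15} = 462 · 1/16384 = 231/8192.
Numerically: E[X] ≈ 0.0282.

E[X] = C(11,6)·2^(1−C(6,2)) = 231/8192 ≈ 0.0282.


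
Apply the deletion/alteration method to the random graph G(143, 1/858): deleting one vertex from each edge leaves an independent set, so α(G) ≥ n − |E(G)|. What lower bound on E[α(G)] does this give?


E[|E(G)|] = C(143, 2)·p = 10153 · (1/858) = 71/6.
E[α(G)] ≥ n − E[|E(G)|] = 143 − 71/6 = 787/6.
Numerically: ≈ 131.16667.
(This is only a lower bound; the true E[α(G)] may be larger.)

E[α(G)] ≥ 787/6 ≈ 131.16667.


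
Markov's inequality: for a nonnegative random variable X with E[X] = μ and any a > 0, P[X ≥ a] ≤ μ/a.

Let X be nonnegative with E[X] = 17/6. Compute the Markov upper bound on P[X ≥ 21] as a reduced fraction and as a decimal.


μ = E[X] = 17/6, a = 21.
Markov: P[X ≥ 21] ≤ μ/a = (17/6)/21 = 17/126.
Numerically: ≈ 0.13492.
(Since a = 21 > μ = 2.83333, the bound 17/126 is < 1 and informative.)

P[X ≥ 21] ≤ 17/126 ≈ 0.13492.


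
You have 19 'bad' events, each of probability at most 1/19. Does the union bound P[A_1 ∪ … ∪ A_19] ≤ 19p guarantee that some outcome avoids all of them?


Union bound: P[∪_{i=1}^{19} A_i] ≤ Σ_i P[A_i] ≤ 19·p = 19·(1/19) = 1.
Numerically: 1 ≈ 1.000.
Is 1 < 1? NO.
Since the bound 1 is ≥ 1, the union bound is uninformative here; it does NOT by itself certify existence.

19·p = 1 ≈ 1.000; existence NOT certified by the union bound.


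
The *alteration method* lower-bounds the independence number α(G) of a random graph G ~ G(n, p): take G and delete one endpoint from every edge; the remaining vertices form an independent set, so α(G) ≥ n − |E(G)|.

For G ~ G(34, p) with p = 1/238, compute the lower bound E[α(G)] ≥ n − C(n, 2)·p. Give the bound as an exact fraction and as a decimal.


E[|E(G)|] = C(34, 2)·p = 561 · (1/238) = 33/14.
E[α(G)] ≥ n − E[|E(G)|] = 34 − 33/14 = 443/14.
Numerically: ≈ 31.643.
(This is only a lower bound; the true E[α(G)] may be larger.)

E[α(G)] ≥ 443/14 ≈ 31.643.


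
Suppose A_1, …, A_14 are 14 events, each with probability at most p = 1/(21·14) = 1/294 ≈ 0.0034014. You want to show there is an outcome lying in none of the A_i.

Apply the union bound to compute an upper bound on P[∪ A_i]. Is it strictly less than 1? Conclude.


Union bound: P[∪_{i=1}^{14} A_i] ≤ Σ_i P[A_i] ≤ 14·p = 14·(1/294) = 1/21.
Numerically: 1/21 ≈ 0.0476190.
Is 1/21 < 1? YES.
Since P[∪ A_i] ≤ 1/21 < 1, the complement has P[∩ A_i^c] ≥ 1 − 1/21 = 20/21 > 0, so some outcome avoids every A_i.

14·p = 1/21 ≈ 0.0476190; existence CERTIFIED by the union bound.


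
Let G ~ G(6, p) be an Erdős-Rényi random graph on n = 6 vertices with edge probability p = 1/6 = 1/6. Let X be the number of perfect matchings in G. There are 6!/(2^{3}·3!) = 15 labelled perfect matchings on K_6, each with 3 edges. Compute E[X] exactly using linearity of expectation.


K_6 has 6!/(2^{3}·3!) = 15 labelled perfect matchings.
For each such perfect matching H, let X_H = 1 if all 3 edges of H are present in G. Then P[X_H = 1] = p^{3} = (1/6)^{3} = 1/216.
Summing the indicators: E[X] = Σ_H E[X_H] = 15 · p^{3} = 15 · 1/216 = 5/72.
Numerically: E[X] ≈ 0.0694444.

E[X] = 15 · (1/6)^{3} = 5/72 ≈ 0.0694444.


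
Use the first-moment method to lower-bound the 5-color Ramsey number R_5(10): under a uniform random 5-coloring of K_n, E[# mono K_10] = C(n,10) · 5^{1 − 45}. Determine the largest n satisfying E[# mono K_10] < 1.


We need C(n, 10) · 5^{1 − 45} < 1, i.e. C(n, 10) < 5^{45 − 1} = 5684341886080801486968994140625.
Check values of n near the boundary:
  n = 5386: C(5386, 10) = 5613966214234562222231428510561; 5613966214234562222231428510561 < 5684341886080801486968994140625? YES
  n = 5387: C(5387, 10) = 5624406917627224603154306376491; 5624406917627224603154306376491 < 5684341886080801486968994140625? YES
  n = 5388: C(5388, 10) = 5634865093375880654852250419586; 5634865093375880654852250419586 < 5684341886080801486968994140625? YES
  n = 5389: C(5389, 10) = 5645340767466558997768874792926; 5645340767466558997768874792926 < 5684341886080801486968994140625? YES
  n = 5390: C(5390, 10) = 5655833965919099070255434039753; 5655833965919099070255434039753 < 5684341886080801486968994140625? YES
  n = 5391: C(5391, 10) = 5666344714787188828795213697883; 5666344714787188828795213697883 < 5684341886080801486968994140625? YES
  n = 5392: C(5392, 10) = 5676873040158402483252283957448; 5676873040158402483252283957448 < 5684341886080801486968994140625? YES
  n = 5393: C(5393, 10) = 5687418968154238267170642278008; 5687418968154238267170642278008 < 5684341886080801486968994140625? NO
The largest n with C(n, 10) < 5684341886080801486968994140625 is n = 5392 (where E[X] = 5676873040158402483252283957448/5684341886080801486968994140625 ≈ 0.9986861). Hence R_5(10) > 5392, i.e. R_5(10) ≥ 5393.

Largest n = 5392; hence R_5(10) > 5392.


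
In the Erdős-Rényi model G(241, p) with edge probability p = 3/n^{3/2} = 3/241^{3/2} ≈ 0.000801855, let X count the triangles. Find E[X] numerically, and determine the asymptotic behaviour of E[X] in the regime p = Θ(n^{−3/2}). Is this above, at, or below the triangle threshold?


Number of potential triangles: C(241, 3) = 2303960.
Each occurs with probability p³ ≈ (0.000801855)³ ≈ 5.15569328e-10.
By linearity: E[X] = C(241, 3)·p³ ≈ 2303960 · 5.15569328e-10 ≈ 0.001188.
Since α = 3/2 > 1, p = c/n^{3/2} = o(1/n) is below the triangle threshold p ~ 1/n. Asymptotically E[X] ~ (c³/6)·n^{3(1−α)} = (3³/6)·n^{-1.5} → 0, so by Markov's inequality G has no triangles w.h.p.

E[X] ≈ 0.001188; in regime p = Θ(1/n^{3/2}) E[X] tends to 0 (below the triangle threshold p ~ 1/n).


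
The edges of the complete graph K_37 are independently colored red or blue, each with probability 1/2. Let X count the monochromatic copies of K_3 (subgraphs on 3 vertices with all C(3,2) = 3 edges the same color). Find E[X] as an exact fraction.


Let X = Σ_S X_S over the C(37, 3) = 7770 subsets S of size 3, where X_S = 1 if the K_3 on S is monochromatic.
For a fixed S, the K_3 on S has C(3, 2) = 3 edges. P[all 3 edges red] = (1/2)^3, and likewise for blue, so P[monochromatic] = 2·(1/2)^3 = 2^{1 − 3} = 1/4.
By linearity: E[X] = C(37, 3) · 2^{1 − 3} = 7770 · 1/4 = 3885/2.
Numerically: E[X] ≈ 1942.50000.

E[X] = C(37,3)·2^(1−C(3,2)) = 3885/2 ≈ 1942.50000.


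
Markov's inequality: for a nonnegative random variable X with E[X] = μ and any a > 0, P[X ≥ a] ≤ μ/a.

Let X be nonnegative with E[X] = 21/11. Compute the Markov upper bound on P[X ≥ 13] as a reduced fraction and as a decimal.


μ = E[X] = 21/11, a = 13.
Markov: P[X ≥ 13] ≤ μ/a = (21/11)/13 = 21/143.
Numerically: ≈ 0.146853.
(Since a = 13 > μ = 1.909091, the bound 21/143 is < 1 and informative.)

P[X ≥ 13] ≤ 21/143 ≈ 0.146853.


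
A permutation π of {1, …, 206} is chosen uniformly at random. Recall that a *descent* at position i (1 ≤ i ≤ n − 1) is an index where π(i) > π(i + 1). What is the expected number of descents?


Write X = Σ X_I over i = 1, …, 205, with X_I the indicator of one descent.
There are 205 indicators.
For each fixed i, the pair (π(i), π(i+1)) is a uniformly random ordered pair of distinct values from {1, …, 206}; by symmetry P[π(i) > π(i+1)] = 1/2.
By linearity: E[X] = 205 · (1/2) = (206 − 1) · (1/2) = 205/2 ≈ 102.5000.

E[X] = 205/2 = 102.5000.


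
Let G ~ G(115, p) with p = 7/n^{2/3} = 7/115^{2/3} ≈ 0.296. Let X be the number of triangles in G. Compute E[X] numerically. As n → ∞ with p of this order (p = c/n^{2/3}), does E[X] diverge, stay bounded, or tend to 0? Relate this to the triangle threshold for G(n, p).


Number of potential triangles: C(115, 3) = 246905.
Each occurs with probability p³ ≈ (0.296)³ ≈ 2.59357e-02.
By linearity: E[X] = C(115, 3)·p³ ≈ 246905 · 2.59357e-02 ≈ 6403.661.
Since α = 2/3 < 1, p = c/n^{2/3} ≫ 1/n is above the triangle threshold p ~ 1/n. Asymptotically E[X] ~ (c³/6)·n^{3(1−α)} = (7³/6)·n^{1} → ∞; triangles are abundant w.h.p.

E[X] ≈ 6403.661; in regime p = Θ(1/n^{2/3}) E[X] diverges (above the triangle threshold p ~ 1/n).


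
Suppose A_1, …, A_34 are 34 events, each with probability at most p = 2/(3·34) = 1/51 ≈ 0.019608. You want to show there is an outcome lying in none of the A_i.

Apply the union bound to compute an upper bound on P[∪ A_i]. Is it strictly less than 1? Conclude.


Union bound: P[∪_{i=1}^{34} A_i] ≤ Σ_i P[A_i] ≤ 34·p = 34·(1/51) = 2/3.
Numerically: 2/3 ≈ 0.666667.
Is 2/3 < 1? YES.
Since P[∪ A_i] ≤ 2/3 < 1, the complement has P[∩ A_i^c] ≥ 1 − 2/3 = 1/3 > 0, so some outcome avoids every A_i.

34·p = 2/3 ≈ 0.666667; existence CERTIFIED by the union bound.


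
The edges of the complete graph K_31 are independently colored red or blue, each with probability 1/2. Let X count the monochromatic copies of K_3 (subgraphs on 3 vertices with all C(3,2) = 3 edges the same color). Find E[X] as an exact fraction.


Let X = Σ_S X_S over the C(31, 3) = 4495 subsets S of size 3, where X_S = 1 if the K_3 on S is monochromatic.
For a fixed S, the K_3 on S has C(3, 2) = 3 edges. P[all 3 edges red] = (1/2)^3, and likewise for blue, so P[monochromatic] = 2·(1/2)^3 = 2^{1 − 3} = 1/4.
By linearity of expectation: E[X] = C(31, 3) · 2^{1 − 3} = 4495 · 1/4 = 4495/4.
Numerically: E[X] ≈ 1123.7500.

E[X] = C(31,3)·2^(1−C(3,2)) = 4495/4 ≈ 1123.7500.


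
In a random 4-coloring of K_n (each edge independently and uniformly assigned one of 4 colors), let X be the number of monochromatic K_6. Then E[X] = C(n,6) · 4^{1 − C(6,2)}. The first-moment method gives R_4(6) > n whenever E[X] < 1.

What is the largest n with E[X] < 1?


We need C(n, 6) · 4^{1 − 15} < 1, i.e. C(n, 6) < 4^{15 − 1} = 268435456.
Check values of n near the boundary:
  n = 72: C(72, 6) = 156238908; 156238908 < 268435456? YES
  n = 73: C(73, 6) = 170230452; 170230452 < 268435456? YES
  n = 74: C(74, 6) = 185250786; 185250786 < 268435456? YES
  n = 75: C(75, 6) = 201359550; 201359550 < 268435456? YES
  n = 76: C(76, 6) = 218618940; 218618940 < 268435456? YES
  n = 77: C(77, 6) = 237093780; 237093780 < 268435456? YES
  n = 78: C(78, 6) = 256851595; 256851595 < 268435456? YES
  n = 79: C(79, 6) = 277962685; 277962685 < 268435456? NO
  n = 80: C(80, 6) = 300500200; 300500200 < 268435456? NO
  n = 81: C(81, 6) = 324540216; 324540216 < 268435456? NO
The largest n with C(n, 6) < 268435456 is n = 78 (where E[X] = 256851595/268435456 ≈ 0.957). Hence R_4(6) > 78, i.e. R_4(6) ≥ 79.

Largest n = 78; hence R_4(6) > 78.


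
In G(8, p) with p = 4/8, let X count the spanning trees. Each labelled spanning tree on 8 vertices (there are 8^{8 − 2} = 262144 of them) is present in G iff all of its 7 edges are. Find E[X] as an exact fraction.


K_8 has 8^{8 − 2} = 262144 labelled spanning trees.
For each such spanning tree H, let X_H = 1 if all 7 edges of H are present in G. Then P[X_H = 1] = p^{7} = (1/2)^{7} = 1/128.
By linearity of expectation: E[X] = Σ_H E[X_H] = 262144 · p^{7} = 262144 · 1/128 = 2048.
Numerically: E[X] ≈ 2048.

E[X] = 262144 · (1/2)^{7} = 2048 ≈ 2048.


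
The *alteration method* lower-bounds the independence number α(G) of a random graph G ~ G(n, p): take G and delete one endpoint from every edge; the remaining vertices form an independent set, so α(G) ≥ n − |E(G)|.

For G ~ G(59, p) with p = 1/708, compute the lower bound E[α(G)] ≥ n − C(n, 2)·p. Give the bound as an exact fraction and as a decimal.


E[|E(G)|] = C(59, 2)·p = 1711 · (1/708) = 29/12.
E[α(G)] ≥ n − E[|E(G)|] = 59 − 29/12 = 679/12.
Numerically: ≈ 56.58333.
(This is only a lower bound; the true E[α(G)] may be larger.)

E[α(G)] ≥ 679/12 ≈ 56.58333.


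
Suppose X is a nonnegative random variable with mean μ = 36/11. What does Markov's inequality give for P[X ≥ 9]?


μ = E[X] = 36/11, a = 9.
Markov: P[X ≥ 9] ≤ μ/a = (36/11)/9 = 4/11.
Numerically: ≈ 0.3636.
(Since a = 9 > μ = 3.2727, the bound 4/11 is < 1 and informative.)

P[X ≥ 9] ≤ 4/11 ≈ 0.3636.


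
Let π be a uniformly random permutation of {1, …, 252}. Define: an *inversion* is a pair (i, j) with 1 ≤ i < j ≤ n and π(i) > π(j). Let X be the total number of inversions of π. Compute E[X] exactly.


Write X = Σ X_I over the C(252, 2) = 31626 pairs i < j, with X_I the indicator of one inversion.
There are 31626 indicators.
For each fixed pair i < j, the values π(i) and π(j) are two distinct elements of {1, …, 252} in uniformly random order; by symmetry P[π(i) > π(j)] = 1/2.
By linearity: E[X] = 31626 · (1/2) = C(252, 2) · (1/2) = 31626/2 = 15813 ≈ 15813.00000.

E[X] = 15813 = 15813.00000.


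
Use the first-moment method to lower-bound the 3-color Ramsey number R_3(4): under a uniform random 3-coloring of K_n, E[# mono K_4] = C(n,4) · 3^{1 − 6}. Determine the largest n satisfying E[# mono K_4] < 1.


We need C(n, 4) · 3^{1 − 6} < 1, i.e. C(n, 4) < 3^{6 − 1} = 243.
Check values of n near the boundary:
  n = 8: C(8, 4) = 70; 70 < 243? YES
  n = 9: C(9, 4) = 126; 126 < 243? YES
  n = 10: C(10, 4) = 210; 210 < 243? YES
  n = 11: C(11, 4) = 330; 330 < 243? NO
  n = 12: C(12, 4) = 495; 495 < 243? NO
  n = 13: C(13, 4) = 715; 715 < 243? NO
The largest n with C(n, 4) < 243 is n = 10 (where E[X] = 70/81 ≈ 0.864). Hence R_3(4) > 10, i.e. R_3(4) ≥ 11.

Largest n = 10; hence R_3(4) > 10.


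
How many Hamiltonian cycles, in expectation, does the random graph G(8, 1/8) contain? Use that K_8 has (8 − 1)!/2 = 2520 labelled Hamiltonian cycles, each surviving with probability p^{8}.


K_8 has (8 − 1)!/2 = 2520 labelled Hamiltonian cycles.
For each such Hamiltonian cycle H, let X_H = 1 if all 8 edges of H are present in G. Then P[X_H = 1] = p^{8} = (1/8)^{8} = 1/16777216.
Summing the indicators: E[X] = Σ_H E[X_H] = 2520 · p^{8} = 2520 · 1/16777216 = 315/2097152.
Numerically: E[X] ≈ 0.0001502.

E[X] = 2520 · (1/8)^{8} = 315/2097152 ≈ 0.0001502.


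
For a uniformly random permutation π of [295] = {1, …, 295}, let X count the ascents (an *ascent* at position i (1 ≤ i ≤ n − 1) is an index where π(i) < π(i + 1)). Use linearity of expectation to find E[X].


Write X = Σ X_I over i = 1, …, 294, with X_I the indicator of one ascent.
There are 294 indicators.
For each fixed i, the pair (π(i), π(i+1)) is a uniformly random ordered pair of distinct values from {1, …, 295}; by symmetry P[π(i) < π(i+1)] = 1/2.
By linearity: E[X] = 294 · (1/2) = (295 − 1) · (1/2) = 147 ≈ 147.00000.

E[X] = 147 = 147.00000.


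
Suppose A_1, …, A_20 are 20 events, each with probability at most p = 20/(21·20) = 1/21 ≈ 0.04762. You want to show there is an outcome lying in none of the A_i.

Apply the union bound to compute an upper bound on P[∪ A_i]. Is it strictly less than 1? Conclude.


Union bound: P[∪_{i=1}^{20} A_i] ≤ Σ_i P[A_i] ≤ 20·p = 20·(1/21) = 20/21.
Numerically: 20/21 ≈ 0.95238.
Is 20/21 < 1? YES.
Since P[∪ A_i] ≤ 20/21 < 1, the complement has P[∩ A_i^c] ≥ 1 − 20/21 = 1/21 > 0, so some outcome avoids every A_i.

20·p = 20/21 ≈ 0.95238; existence CERTIFIED by the union bound.


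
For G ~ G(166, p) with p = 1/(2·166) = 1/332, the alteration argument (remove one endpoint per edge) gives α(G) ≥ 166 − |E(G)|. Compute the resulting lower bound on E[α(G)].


E[|E(G)|] = C(166, 2)·p = 13695 · (1/332) = 165/4.
E[α(G)] ≥ n − E[|E(G)|] = 166 − 165/4 = 499/4.
Numerically: ≈ 124.750000.
(This is only a lower bound; the true E[α(G)] may be larger.)

E[α(G)] ≥ 499/4 ≈ 124.750000.


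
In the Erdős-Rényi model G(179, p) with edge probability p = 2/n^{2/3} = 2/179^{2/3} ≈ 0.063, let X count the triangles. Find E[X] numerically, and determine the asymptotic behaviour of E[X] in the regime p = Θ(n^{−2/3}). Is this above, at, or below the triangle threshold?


Number of potential triangles: C(179, 3) = 939929.
Each occurs with probability p³ ≈ (0.063)³ ≈ 2.49680e-04.
By linearity: E[X] = C(179, 3)·p³ ≈ 939929 · 2.49680e-04 ≈ 234.682.
Since α = 2/3 < 1, p = c/n^{2/3} ≫ 1/n is above the triangle threshold p ~ 1/n. Asymptotically E[X] ~ (c³/6)·n^{3(1−α)} = (2³/6)·n^{1} → ∞; triangles are abundant w.h.p.

E[X] ≈ 234.682; in regime p = Θ(1/n^{2/3}) E[X] diverges (above the triangle threshold p ~ 1/n).


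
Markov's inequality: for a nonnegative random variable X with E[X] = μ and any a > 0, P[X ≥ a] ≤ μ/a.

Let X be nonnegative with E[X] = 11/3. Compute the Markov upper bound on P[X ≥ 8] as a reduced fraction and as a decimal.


μ = E[X] = 11/3, a = 8.
Markov: P[X ≥ 8] ≤ μ/a = (11/3)/8 = 11/24.
Numerically: ≈ 0.458333.
(Since a = 8 > μ = 3.666667, the bound 11/24 is < 1 and informative.)

P[X ≥ 8] ≤ 11/24 ≈ 0.458333.


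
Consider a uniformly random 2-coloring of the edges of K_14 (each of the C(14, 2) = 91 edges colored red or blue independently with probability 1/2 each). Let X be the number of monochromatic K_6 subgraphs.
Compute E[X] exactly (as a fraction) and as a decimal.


Let X = Σ_S X_S over the C(14, 6) = 3003 subsets S of size 6, where X_S = 1 if the K_6 on S is monochromatic.
For a fixed S, the K_6 on S has C(6, 2) = 15 edges. P[all 15 edges red] = (1/2)^15, and likewise for blue, so P[monochromatic] = 2·(1/2)^15 = 2^{1 − 15} = 1/16384.
By linearity: E[X] = C(14, 6) · 2^{1 − 15} = 3003 · 1/16384 = 3003/16384.
Numerically: E[X] ≈ 0.18329.

E[X] = C(14,6)·2^(1−C(6,2)) = 3003/16384 ≈ 0.18329.


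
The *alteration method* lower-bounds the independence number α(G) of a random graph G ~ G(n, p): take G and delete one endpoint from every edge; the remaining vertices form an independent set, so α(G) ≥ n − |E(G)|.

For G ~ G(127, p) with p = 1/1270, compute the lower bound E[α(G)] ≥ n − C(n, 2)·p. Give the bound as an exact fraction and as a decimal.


E[|E(G)|] = C(127, 2)·p = 8001 · (1/1270) = 63/10.
E[α(G)] ≥ n − E[|E(G)|] = 127 − 63/10 = 1207/10.
Numerically: ≈ 120.7000.
(This is only a lower bound; the true E[α(G)] may be larger.)

E[α(G)] ≥ 1207/10 ≈ 120.7000.


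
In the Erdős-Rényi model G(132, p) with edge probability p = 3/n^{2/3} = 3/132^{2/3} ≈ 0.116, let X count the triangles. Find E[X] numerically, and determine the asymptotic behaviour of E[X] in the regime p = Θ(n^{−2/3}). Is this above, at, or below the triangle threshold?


Number of potential triangles: C(132, 3) = 374660.
Each occurs with probability p³ ≈ (0.116)³ ≈ 1.54959e-03.
By linearity: E[X] = C(132, 3)·p³ ≈ 374660 · 1.54959e-03 ≈ 580.568.
Since α = 2/3 < 1, p = c/n^{2/3} ≫ 1/n is above the triangle threshold p ~ 1/n. Asymptotically E[X] ~ (c³/6)·n^{3(1−α)} = (3³/6)·n^{1} → ∞; triangles are abundant w.h.p.

E[X] ≈ 580.568; in regime p = Θ(1/n^{2/3}) E[X] diverges (above the triangle threshold p ~ 1/n).


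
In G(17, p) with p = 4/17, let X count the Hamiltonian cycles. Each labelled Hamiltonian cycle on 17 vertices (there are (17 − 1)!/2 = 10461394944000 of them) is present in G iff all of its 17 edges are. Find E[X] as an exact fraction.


K_17 has (17 − 1)!/2 = 10461394944000 labelled Hamiltonian cycles.
For each such Hamiltonian cycle H, let X_H = 1 if all 17 edges of H are present in G. Then P[X_H = 1] = p^{17} = (4/17)^{17} = 17179869184/827240261886336764177.
Summing the indicators: E[X] = Σ_H E[X_H] = 10461394944000 · p^{17} = 10461394944000 · 17179869184/827240261886336764177 = 179725396620079005696000/827240261886336764177.
Numerically: E[X] ≈ 217.

E[X] = 10461394944000 · (4/17)^{17} = 179725396620079005696000/827240261886336764177 ≈ 217.


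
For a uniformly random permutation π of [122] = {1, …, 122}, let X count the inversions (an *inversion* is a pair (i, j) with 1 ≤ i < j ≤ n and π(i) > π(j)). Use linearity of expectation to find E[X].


Write X = Σ X_I over the C(122, 2) = 7381 pairs i < j, with X_I the indicator of one inversion.
There are 7381 indicators.
For each fixed pair i < j, the values π(i) and π(j) are two distinct elements of {1, …, 122} in uniformly random order; by symmetry P[π(i) > π(j)] = 1/2.
By linearity: E[X] = 7381 · (1/2) = C(122, 2) · (1/2) = 7381/2 = 7381/2 ≈ 3690.500.

E[X] = 7381/2 = 3690.500.


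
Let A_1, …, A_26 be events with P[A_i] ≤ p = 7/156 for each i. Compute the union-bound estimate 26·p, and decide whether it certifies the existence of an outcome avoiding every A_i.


Union bound: P[∪_{i=1}^{26} A_i] ≤ Σ_i P[A_i] ≤ 26·p = 26·(7/156) = 7/6.
Numerically: 7/6 ≈ 1.16667.
Is 7/6 < 1? NO.
Since the bound 7/6 is ≥ 1, the union bound is uninformative here; it does NOT by itself certify existence.

26·p = 7/6 ≈ 1.16667; existence NOT certified by the union bound.


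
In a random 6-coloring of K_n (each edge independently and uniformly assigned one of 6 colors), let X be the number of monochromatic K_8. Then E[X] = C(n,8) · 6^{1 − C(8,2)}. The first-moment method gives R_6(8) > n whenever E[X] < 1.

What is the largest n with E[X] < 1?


We need C(n, 8) · 6^{1 − 28} < 1, i.e. C(n, 8) < 6^{28 − 1} = 1023490369077469249536.
Check values of n near the boundary:
  n = 1593: C(1593, 8) = 1010555394551193970323; 1010555394551193970323 < 1023490369077469249536? YES
  n = 1594: C(1594, 8) = 1015652773590544255167; 1015652773590544255167 < 1023490369077469249536? YES
  n = 1595: C(1595, 8) = 1020772636343363633895; 1020772636343363633895 < 1023490369077469249536? YES
  n = 1596: C(1596, 8) = 1025915067760710553965; 1025915067760710553965 < 1023490369077469249536? NO
  n = 1597: C(1597, 8) = 1031080153060953275445; 1031080153060953275445 < 1023490369077469249536? NO
The largest n with C(n, 8) < 1023490369077469249536 is n = 1595 (where E[X] = 113419181815929292655/113721152119718805504 ≈ 0.9973446). Hence R_6(8) > 1595, i.e. R_6(8) ≥ 1596.

Largest n = 1595; hence R_6(8) > 1595.


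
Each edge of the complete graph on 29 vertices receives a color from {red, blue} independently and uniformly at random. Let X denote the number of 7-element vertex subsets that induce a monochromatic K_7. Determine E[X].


Let X = Σ_S X_S over the C(29, 7) = 1560780 subsets S of size 7, where X_S = 1 if the K_7 on S is monochromatic.
For a fixed S, the K_7 on S has C(7, 2) = 21 edges. P[all 21 edges red] = (1/2)^21, and likewise for blue, so P[monochromatic] = 2·(1/2)^21 = 2^{1 − 21} = 1/1048576.
By linearity: E[X] = C(29, 7) · 2^{1 − 21} = 1560780 · 1/1048576 = 390195/262144.
Numerically: E[X] ≈ 1.4885.

E[X] = C(29,7)·2^(1−C(7,2)) = 390195/262144 ≈ 1.4885.


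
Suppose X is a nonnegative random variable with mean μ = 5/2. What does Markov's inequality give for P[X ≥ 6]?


μ = E[X] = 5/2, a = 6.
Markov: P[X ≥ 6] ≤ μ/a = (5/2)/6 = 5/12.
Numerically: ≈ 0.416667.
(Since a = 6 > μ = 2.500000, the bound 5/12 is < 1 and informative.)

P[X ≥ 6] ≤ 5/12 ≈ 0.416667.


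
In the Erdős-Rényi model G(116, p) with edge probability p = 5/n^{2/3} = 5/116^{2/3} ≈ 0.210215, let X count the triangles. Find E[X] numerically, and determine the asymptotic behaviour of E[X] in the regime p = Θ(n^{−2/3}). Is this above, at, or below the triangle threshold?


Number of potential triangles: C(116, 3) = 253460.
Each occurs with probability p³ ≈ (0.210215)³ ≈ 9.28953627e-03.
By linearity: E[X] = C(116, 3)·p³ ≈ 253460 · 9.28953627e-03 ≈ 2354.525862.
Since α = 2/3 < 1, p = c/n^{2/3} ≫ 1/n is above the triangle threshold p ~ 1/n. Asymptotically E[X] ~ (c³/6)·n^{3(1−α)} = (5³/6)·n^{1} → ∞; triangles are abundant w.h.p.

E[X] ≈ 2354.525862; in regime p = Θ(1/n^{2/3}) E[X] diverges (above the triangle threshold p ~ 1/n).


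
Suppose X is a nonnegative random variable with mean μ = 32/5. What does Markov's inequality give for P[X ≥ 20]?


μ = E[X] = 32/5, a = 20.
Markov: P[X ≥ 20] ≤ μ/a = (32/5)/20 = 8/25.
Numerically: ≈ 0.32000.
(Since a = 20 > μ = 6.40000, the bound 8/25 is < 1 and informative.)

P[X ≥ 20] ≤ 8/25 ≈ 0.32000.


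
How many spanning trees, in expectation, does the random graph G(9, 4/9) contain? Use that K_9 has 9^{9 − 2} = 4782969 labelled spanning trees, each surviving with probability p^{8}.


K_9 has 9^{9 − 2} = 4782969 labelled spanning trees.
For each such spanning tree H, let X_H = 1 if all 8 edges of H are present in G. Then P[X_H = 1] = p^{8} = (4/9)^{8} = 65536/43046721.
By linearity: E[X] = Σ_H E[X_H] = 4782969 · p^{8} = 4782969 · 65536/43046721 = 65536/9.
Numerically: E[X] ≈ 7.28e+03.

E[X] = 4782969 · (4/9)^{8} = 65536/9 ≈ 7.28e+03.


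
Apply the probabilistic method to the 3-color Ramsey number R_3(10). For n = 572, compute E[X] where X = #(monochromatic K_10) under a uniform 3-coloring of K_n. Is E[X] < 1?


E[X] = C(572, 10) · 3^{1 − 45} = 954640815642161682606 · 3^{−44} = 954640815642161682606/984770902183611232881.
As a reduced fraction: E[X] = 106071201738017964734/109418989131512359209 ≈ 0.969.
Is E[X] < 1? YES.
Since E[X] < 1, there exists a 3-coloring of K_{572} with no monochromatic K_10; hence R_3(10) > 572.

E[X] = 106071201738017964734/109418989131512359209 ≈ 0.969; E[X] < 1, so R_3(10) > 572.


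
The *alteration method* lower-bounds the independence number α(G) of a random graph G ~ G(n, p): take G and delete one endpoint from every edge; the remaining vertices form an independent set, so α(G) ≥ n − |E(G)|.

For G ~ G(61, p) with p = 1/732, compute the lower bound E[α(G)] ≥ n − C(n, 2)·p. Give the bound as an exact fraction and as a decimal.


E[|E(G)|] = C(61, 2)·p = 1830 · (1/732) = 5/2.
E[α(G)] ≥ n − E[|E(G)|] = 61 − 5/2 = 117/2.
Numerically: ≈ 58.5000.
(This is only a lower bound; the true E[α(G)] may be larger.)

E[α(G)] ≥ 117/2 ≈ 58.5000.


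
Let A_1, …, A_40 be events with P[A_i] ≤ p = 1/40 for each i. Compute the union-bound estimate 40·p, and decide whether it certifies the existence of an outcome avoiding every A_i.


Union bound: P[∪_{i=1}^{40} A_i] ≤ Σ_i P[A_i] ≤ 40·p = 40·(1/40) = 1.
Numerically: 1 ≈ 1.000.
Is 1 < 1? NO.
Since the bound 1 is ≥ 1, the union bound is uninformative here; it does NOT by itself certify existence.

40·p = 1 ≈ 1.000; existence NOT certified by the union bound.


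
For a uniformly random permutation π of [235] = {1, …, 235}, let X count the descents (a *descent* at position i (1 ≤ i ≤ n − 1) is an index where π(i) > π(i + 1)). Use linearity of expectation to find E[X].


Write X = Σ X_I over i = 1, …, 234, with X_I the indicator of one descent.
There are 234 indicators.
For each fixed i, the pair (π(i), π(i+1)) is a uniformly random ordered pair of distinct values from {1, …, 235}; by symmetry P[π(i) > π(i+1)] = 1/2.
By linearity: E[X] = 234 · (1/2) = (235 − 1) · (1/2) = 117 ≈ 117.000.

E[X] = 117 = 117.000.


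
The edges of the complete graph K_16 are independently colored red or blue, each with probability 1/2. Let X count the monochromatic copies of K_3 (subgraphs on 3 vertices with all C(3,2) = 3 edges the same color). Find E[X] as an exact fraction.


Let X = Σ_S X_S over the C(16, 3) = 560 subsets S of size 3, where X_S = 1 if the K_3 on S is monochromatic.
For a fixed S, the K_3 on S has C(3, 2) = 3 edges. P[all 3 edges red] = (1/2)^3, and likewise for blue, so P[monochromatic] = 2·(1/2)^3 = 2^{1 − 3} = 1/4.
Summing: E[X] = C(16, 3) · 2^{1 − 3} = 560 · 1/4 = 140.
Numerically: E[X] ≈ 140.000.

E[X] = C(16,3)·2^(1−C(3,2)) = 140 ≈ 140.000.


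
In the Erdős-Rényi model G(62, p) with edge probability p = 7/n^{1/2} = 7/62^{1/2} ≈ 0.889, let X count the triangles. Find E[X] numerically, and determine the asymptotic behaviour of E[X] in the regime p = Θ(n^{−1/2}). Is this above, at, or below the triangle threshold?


Number of potential triangles: C(62, 3) = 37820.
Each occurs with probability p³ ≈ (0.889)³ ≈ 7.02597e-01.
By linearity: E[X] = C(62, 3)·p³ ≈ 37820 · 7.02597e-01 ≈ 26572.237.
Since α = 1/2 < 1, p = c/n^{1/2} ≫ 1/n is above the triangle threshold p ~ 1/n. Asymptotically E[X] ~ (c³/6)·n^{3(1−α)} = (7³/6)·n^{1.5} → ∞; triangles are abundant w.h.p.

E[X] ≈ 26572.237; in regime p = Θ(1/n^{1/2}) E[X] diverges (above the triangle threshold p ~ 1/n).


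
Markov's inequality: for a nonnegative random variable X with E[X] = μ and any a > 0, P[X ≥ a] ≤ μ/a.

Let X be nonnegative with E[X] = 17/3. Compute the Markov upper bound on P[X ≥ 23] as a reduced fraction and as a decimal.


μ = E[X] = 17/3, a = 23.
Markov: P[X ≥ 23] ≤ μ/a = (17/3)/23 = 17/69.
Numerically: ≈ 0.2464.
(Since a = 23 > μ = 5.6667, the bound 17/69 is < 1 and informative.)

P[X ≥ 23] ≤ 17/69 ≈ 0.2464.


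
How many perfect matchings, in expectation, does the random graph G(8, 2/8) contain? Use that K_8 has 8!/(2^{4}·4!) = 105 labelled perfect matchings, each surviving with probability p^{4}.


K_8 has 8!/(2^{4}·4!) = 105 labelled perfect matchings.
For each such perfect matching H, let X_H = 1 if all 4 edges of H are present in G. Then P[X_H = 1] = p^{4} = (1/4)^{4} = 1/256.
By linearity: E[X] = Σ_H E[X_H] = 105 · p^{4} = 105 · 1/256 = 105/256.
Numerically: E[X] ≈ 0.41016.

E[X] = 105 · (1/4)^{4} = 105/256 ≈ 0.41016.


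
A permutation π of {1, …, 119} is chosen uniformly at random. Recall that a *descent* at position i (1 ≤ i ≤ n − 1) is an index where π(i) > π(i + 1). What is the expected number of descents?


Write X = Σ X_I over i = 1, …, 118, with X_I the indicator of one descent.
There are 118 indicators.
For each fixed i, the pair (π(i), π(i+1)) is a uniformly random ordered pair of distinct values from {1, …, 119}; by symmetry P[π(i) > π(i+1)] = 1/2.
By linearity: E[X] = 118 · (1/2) = (119 − 1) · (1/2) = 59 ≈ 59.00000.

E[X] = 59 = 59.00000.
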